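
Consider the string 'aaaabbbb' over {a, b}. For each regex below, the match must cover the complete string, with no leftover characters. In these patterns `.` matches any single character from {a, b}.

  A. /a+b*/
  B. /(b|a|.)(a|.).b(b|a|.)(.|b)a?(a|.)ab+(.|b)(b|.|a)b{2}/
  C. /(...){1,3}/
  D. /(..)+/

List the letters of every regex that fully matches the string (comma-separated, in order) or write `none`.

A → match
B → no match
C → no match
D → match

A, D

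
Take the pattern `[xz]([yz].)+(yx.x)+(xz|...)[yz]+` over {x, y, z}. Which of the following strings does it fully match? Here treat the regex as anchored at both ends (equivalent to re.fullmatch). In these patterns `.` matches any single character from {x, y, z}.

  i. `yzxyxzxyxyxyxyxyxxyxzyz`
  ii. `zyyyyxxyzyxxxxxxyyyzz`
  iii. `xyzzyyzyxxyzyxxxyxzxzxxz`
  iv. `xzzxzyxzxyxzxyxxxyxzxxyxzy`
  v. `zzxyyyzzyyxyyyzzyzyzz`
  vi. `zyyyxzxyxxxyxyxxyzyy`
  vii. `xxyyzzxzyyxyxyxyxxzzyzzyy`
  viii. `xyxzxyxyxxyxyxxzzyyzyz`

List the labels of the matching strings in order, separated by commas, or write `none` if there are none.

i → no match
ii → no match
iii → no match
iv → no match
v → no match
vi → match
vii → no match
viii → no match

vi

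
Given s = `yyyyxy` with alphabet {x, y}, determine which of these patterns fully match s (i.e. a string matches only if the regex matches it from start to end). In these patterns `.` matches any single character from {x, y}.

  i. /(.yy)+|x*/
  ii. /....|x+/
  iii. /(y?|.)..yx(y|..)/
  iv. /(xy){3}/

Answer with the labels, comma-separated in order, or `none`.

i → no match
ii → no match
iii → match
iv → no match — must start with `xy`

iii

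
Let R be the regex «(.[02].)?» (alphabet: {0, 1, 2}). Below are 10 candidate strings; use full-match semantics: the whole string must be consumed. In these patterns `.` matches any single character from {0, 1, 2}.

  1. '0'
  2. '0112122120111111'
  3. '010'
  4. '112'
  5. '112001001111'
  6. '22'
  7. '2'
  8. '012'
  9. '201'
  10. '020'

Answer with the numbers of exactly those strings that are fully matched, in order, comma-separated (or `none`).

9, 10

1 → no match
2 → no match
3 → no match
4 → no match
5 → no match
6 → no match
7 → no match
8 → no match
9 → match
10 → match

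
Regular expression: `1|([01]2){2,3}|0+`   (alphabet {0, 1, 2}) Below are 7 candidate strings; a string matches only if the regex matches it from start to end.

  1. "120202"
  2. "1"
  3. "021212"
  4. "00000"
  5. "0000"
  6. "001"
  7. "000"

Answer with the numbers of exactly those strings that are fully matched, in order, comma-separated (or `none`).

1 → match
2 → match
3 → match
4 → match
5 → match
6 → no match
7 → match

1, 2, 3, 4, 5, 7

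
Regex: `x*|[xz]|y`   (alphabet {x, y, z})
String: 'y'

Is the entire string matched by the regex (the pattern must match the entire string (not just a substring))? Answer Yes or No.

Yes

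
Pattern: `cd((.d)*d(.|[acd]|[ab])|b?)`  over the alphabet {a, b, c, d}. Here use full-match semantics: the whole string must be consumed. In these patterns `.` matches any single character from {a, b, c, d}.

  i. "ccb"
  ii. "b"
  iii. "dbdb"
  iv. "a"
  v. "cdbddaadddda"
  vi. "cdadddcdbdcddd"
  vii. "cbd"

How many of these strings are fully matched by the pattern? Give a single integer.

i → no match — must start with "cd"
ii → no match — must start with "cd"
iii → no match — must start with "cd"
iv → no match — must start with "cd"
v → no match
vi → match
vii → no match — must start with "cd"
Total matched: 1

1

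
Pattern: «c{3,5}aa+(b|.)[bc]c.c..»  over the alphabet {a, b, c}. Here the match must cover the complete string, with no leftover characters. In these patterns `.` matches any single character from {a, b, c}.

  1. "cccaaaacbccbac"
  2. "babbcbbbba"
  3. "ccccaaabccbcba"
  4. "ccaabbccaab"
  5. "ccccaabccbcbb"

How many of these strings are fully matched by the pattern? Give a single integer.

1 → no match
2. "babbcbbbba" → no match — must start with "c"
3 → match
4. "ccaabbccaab" → no match
5 → match
Total matched: 2

2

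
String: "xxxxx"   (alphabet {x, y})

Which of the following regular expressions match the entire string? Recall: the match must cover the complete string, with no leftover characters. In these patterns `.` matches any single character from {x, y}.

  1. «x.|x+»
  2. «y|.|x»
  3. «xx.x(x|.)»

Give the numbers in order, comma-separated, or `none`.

1 → match
2 → no match
3 → match

1, 3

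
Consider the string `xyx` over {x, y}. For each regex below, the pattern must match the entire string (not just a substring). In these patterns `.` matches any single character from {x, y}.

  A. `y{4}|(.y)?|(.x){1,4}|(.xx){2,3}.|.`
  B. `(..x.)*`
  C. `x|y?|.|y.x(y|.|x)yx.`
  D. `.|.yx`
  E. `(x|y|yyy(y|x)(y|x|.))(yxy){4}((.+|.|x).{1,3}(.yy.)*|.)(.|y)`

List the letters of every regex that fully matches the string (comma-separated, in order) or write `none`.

D

A → no match
B → no match
C → no match
D → match
E → no match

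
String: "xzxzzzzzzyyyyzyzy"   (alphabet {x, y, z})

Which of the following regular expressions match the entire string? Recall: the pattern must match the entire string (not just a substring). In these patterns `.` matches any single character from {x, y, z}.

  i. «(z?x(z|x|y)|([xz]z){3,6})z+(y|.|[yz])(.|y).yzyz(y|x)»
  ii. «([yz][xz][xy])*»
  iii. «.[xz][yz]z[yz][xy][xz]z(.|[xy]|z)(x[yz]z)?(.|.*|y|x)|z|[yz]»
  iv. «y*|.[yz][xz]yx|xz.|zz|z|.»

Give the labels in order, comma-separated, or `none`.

i → match
ii → no match
iii → no match
iv → no match

i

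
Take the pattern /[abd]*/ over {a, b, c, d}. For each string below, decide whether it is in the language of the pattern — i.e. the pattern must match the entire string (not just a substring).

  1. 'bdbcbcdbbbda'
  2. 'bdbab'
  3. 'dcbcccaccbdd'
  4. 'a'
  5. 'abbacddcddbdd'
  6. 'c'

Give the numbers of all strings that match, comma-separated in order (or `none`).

1 → no match
2 → match
3 → no match
4 → match
5 → no match
6 → no match

2, 4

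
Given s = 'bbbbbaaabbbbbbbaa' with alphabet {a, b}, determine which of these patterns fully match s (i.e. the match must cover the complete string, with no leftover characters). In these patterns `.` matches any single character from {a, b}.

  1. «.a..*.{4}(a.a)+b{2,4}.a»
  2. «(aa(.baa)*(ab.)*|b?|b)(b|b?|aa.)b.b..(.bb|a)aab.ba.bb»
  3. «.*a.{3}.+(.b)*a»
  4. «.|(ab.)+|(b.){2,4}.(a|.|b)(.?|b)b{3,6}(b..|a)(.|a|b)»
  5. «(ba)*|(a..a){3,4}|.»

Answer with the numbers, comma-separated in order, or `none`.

1 → no match
2 → no match — must end with 'bb'
3 → match
4 → match
5 → no match

3, 4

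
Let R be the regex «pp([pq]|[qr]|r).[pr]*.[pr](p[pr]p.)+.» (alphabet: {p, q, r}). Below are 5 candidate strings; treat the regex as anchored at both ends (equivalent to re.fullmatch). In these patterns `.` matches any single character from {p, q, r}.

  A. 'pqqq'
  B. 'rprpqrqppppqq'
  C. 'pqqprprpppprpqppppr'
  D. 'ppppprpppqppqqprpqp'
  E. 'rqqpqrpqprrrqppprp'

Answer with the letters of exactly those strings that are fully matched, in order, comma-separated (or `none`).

A. 'pqqq' → no match — must start with 'pp'
B → no match — must start with 'pp'
C → no match — must start with 'pp'
D → no match
E → no match — must start with 'pp'

none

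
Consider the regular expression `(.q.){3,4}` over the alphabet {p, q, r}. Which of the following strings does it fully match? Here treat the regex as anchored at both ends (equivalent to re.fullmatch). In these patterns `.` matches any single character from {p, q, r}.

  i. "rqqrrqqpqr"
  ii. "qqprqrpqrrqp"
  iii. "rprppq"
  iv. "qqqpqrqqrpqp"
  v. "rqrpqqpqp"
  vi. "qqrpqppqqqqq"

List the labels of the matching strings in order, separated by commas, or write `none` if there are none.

i → no match
ii → match
iii → no match
iv → match
v → match
vi → match

ii, iv, v, vi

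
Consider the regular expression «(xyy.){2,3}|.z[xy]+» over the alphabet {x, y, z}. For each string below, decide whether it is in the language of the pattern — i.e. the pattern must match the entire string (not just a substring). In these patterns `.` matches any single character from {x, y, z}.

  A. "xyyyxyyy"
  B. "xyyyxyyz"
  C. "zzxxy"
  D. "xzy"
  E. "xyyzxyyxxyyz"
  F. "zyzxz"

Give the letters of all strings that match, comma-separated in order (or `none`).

A → match
B → match
C → match
D → match
E → match
F → no match

A, B, C, D, E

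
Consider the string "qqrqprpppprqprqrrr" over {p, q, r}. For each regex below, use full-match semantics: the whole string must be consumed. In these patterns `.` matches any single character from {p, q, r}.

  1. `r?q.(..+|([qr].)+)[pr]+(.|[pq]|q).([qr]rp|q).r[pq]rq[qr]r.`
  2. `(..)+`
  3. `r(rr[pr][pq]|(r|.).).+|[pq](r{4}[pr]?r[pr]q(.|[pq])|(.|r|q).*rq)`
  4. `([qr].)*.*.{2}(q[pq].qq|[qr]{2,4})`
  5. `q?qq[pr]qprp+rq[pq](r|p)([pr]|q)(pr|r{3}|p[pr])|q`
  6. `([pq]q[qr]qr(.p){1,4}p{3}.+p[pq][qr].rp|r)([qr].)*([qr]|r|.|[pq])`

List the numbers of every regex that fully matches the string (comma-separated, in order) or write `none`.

2, 4, 5

1 → no match
2 → match
3 → no match
4 → match
5 → match
6 → no match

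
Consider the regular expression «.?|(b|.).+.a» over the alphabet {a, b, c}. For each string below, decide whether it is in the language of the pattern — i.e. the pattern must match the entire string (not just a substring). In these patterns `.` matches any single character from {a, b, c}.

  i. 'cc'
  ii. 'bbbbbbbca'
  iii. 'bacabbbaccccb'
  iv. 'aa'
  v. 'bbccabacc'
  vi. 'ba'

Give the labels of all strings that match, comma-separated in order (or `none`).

i → no match
ii → match
iii → no match
iv → no match
v → no match
vi → no match

ii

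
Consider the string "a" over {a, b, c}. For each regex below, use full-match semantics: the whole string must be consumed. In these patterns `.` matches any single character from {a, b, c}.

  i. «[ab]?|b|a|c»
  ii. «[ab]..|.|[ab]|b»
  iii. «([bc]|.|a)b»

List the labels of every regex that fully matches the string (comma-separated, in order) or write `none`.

i → match
ii → match
iii → no match — must end with "b"

i, ii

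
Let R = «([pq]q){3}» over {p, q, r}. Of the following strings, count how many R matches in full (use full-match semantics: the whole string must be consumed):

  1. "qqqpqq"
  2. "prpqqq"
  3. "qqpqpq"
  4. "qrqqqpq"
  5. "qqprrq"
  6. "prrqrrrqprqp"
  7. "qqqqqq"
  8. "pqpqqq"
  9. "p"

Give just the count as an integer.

3

1 → no match
2 → no match
3 → match
4 → no match
5 → no match
6 → no match — must end with "q"
7 → match
8 → match
9 → no match — must end with "q"
Total matched: 3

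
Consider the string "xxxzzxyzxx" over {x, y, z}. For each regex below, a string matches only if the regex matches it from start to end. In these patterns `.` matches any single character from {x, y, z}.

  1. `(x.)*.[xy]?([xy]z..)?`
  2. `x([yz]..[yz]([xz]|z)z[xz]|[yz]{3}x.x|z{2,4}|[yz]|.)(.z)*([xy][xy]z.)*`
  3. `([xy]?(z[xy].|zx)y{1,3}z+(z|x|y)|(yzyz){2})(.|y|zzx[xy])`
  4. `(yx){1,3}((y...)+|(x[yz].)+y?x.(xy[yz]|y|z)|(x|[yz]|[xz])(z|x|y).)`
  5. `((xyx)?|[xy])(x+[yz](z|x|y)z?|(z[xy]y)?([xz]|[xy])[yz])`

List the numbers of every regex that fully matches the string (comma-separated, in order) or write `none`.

1

1 → match
2 → no match
3 → no match
4 → no match — must start with "yx"
5 → no match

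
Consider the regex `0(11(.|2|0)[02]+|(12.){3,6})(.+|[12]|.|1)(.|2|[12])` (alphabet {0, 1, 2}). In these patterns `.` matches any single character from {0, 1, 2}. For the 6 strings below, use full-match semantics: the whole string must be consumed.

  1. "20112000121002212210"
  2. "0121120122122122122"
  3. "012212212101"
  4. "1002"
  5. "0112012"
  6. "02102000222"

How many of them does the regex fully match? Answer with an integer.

1 → no match — must start with "0"
2 → match
3. "012212212101" → match
4. "1002" → no match — must start with "0"
5. "0112012" → match
6. "02102000222" → no match
Total matched: 3

3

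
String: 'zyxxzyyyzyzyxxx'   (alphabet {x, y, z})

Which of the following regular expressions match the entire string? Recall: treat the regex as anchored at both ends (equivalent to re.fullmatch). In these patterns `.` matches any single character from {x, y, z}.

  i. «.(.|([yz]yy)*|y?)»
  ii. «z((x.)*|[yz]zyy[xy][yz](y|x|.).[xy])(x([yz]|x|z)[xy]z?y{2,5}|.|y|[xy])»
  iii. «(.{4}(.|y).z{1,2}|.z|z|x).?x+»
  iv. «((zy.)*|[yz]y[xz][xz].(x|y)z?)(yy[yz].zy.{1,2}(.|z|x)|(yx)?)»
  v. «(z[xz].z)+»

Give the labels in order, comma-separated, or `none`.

iv

i → no match
ii → no match
iii → no match
iv → match
v → no match — must end with 'z'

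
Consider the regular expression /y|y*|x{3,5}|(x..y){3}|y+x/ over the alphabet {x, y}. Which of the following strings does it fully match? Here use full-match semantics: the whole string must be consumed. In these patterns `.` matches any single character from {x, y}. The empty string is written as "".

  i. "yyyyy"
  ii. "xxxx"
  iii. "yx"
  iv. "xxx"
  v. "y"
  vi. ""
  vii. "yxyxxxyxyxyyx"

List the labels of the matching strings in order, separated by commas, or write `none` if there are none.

i → match
ii → match
iii → match
iv → match
v → match
vi → match
vii → no match

i, ii, iii, iv, v, vi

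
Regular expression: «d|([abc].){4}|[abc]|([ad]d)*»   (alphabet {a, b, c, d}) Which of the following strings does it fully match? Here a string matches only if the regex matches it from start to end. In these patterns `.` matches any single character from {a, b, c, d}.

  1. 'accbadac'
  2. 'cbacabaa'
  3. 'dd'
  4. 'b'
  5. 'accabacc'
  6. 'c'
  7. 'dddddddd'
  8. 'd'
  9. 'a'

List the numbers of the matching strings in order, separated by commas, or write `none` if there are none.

1. 'accbadac' → match
2. 'cbacabaa' → match
3. 'dd' → match
4. 'b' → match
5. 'accabacc' → match
6. 'c' → match
7. 'dddddddd' → match
8. 'd' → match
9. 'a' → match

1, 2, 3, 4, 5, 6, 7, 8, 9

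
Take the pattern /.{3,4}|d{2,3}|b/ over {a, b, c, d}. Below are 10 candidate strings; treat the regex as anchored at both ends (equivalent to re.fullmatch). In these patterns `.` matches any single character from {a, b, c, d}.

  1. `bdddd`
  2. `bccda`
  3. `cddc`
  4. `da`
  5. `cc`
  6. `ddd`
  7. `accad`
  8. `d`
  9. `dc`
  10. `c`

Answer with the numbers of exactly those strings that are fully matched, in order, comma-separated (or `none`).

3, 6

1. `bdddd` → no match
2. `bccda` → no match
3. `cddc` → match
4. `da` → no match
5. `cc` → no match
6. `ddd` → match
7. `accad` → no match
8. `d` → no match
9. `dc` → no match
10. `c` → no match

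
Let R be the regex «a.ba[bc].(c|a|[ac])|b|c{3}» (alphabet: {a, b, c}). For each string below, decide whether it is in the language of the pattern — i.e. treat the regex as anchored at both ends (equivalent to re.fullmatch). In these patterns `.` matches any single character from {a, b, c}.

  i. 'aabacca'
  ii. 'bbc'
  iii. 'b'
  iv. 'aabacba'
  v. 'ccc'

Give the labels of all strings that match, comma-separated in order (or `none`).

i, iii, iv, v

i → match
ii → no match
iii → match
iv → match
v → match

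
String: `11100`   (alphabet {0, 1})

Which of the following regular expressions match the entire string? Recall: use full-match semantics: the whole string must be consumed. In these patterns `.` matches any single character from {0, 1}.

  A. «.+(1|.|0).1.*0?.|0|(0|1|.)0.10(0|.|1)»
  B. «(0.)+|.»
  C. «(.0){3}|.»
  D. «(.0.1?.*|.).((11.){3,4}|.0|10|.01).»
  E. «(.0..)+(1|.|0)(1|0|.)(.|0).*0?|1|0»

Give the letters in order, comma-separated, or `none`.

D

A → no match
B → no match
C → no match
D → match
E → no match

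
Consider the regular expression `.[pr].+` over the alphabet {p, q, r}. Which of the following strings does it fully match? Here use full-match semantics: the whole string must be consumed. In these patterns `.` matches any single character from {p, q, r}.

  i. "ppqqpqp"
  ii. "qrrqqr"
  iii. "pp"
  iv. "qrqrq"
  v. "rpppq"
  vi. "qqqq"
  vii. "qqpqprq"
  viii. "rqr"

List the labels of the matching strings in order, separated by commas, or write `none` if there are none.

i, ii, iv, v

i. "ppqqpqp" → match
ii. "qrrqqr" → match
iii. "pp" → no match
iv. "qrqrq" → match
v. "rpppq" → match
vi. "qqqq" → no match
vii. "qqpqprq" → no match
viii. "rqr" → no match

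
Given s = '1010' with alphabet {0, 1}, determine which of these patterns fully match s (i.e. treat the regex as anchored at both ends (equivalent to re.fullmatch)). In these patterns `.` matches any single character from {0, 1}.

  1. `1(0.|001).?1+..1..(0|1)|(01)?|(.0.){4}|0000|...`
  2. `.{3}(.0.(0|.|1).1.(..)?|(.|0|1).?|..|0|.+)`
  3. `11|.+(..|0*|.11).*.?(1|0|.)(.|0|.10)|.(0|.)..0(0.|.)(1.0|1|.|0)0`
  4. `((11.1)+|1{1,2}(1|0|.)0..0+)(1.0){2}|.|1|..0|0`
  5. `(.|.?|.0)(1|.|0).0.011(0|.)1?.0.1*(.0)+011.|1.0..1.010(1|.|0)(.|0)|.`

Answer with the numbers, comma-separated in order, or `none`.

1 → no match
2 → match
3 → match
4 → no match
5 → no match

2, 3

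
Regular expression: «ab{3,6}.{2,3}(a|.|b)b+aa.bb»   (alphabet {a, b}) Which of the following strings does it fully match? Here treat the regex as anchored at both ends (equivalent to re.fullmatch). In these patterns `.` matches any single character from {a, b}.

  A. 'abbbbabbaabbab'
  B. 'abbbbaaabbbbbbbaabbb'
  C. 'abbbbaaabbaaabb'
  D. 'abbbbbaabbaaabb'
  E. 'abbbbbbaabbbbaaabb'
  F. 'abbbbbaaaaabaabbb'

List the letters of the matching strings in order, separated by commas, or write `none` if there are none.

B, C, D, E

A → no match — must end with 'bb'
B → match
C → match
D → match
E → match
F → no match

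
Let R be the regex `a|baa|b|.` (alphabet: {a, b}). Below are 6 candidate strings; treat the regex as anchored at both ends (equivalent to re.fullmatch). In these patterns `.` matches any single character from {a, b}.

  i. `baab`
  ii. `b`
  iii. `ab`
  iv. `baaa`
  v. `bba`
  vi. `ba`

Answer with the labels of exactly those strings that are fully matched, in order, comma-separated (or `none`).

ii

i → no match
ii → match
iii → no match
iv → no match
v → no match
vi → no match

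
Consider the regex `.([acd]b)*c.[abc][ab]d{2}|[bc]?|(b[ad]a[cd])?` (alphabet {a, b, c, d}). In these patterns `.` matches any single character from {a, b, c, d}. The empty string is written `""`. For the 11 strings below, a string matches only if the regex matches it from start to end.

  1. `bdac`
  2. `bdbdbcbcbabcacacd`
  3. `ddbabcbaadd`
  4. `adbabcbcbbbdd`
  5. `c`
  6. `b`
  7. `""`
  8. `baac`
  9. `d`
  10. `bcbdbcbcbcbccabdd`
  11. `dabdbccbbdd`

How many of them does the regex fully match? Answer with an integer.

1 → match
2 → no match
3 → match
4 → match
5 → match
6 → match
7 → match
8 → match
9 → no match
10 → match
11 → match
Total matched: 9

9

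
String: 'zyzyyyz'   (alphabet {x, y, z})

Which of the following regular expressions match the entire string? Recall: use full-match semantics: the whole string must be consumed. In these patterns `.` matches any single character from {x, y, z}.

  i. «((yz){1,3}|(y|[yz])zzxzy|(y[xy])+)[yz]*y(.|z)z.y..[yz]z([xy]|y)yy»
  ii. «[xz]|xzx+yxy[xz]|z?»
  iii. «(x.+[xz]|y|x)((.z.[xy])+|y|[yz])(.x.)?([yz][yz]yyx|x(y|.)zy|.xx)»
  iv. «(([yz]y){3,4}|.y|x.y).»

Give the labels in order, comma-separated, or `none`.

iv

i → no match — must end with 'yy'
ii → no match
iii → no match
iv → match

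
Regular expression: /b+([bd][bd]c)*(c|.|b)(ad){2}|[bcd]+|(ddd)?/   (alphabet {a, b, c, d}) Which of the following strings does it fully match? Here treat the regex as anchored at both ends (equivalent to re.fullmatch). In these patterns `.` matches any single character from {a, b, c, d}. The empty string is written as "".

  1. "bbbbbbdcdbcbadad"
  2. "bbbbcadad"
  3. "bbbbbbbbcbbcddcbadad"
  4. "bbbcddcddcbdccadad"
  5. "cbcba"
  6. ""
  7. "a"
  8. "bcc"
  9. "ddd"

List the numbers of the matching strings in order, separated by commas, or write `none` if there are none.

1, 2, 3, 4, 6, 8, 9

1 → match
2 → match
3 → match
4 → match
5 → no match
6 → match
7 → no match
8 → match
9 → match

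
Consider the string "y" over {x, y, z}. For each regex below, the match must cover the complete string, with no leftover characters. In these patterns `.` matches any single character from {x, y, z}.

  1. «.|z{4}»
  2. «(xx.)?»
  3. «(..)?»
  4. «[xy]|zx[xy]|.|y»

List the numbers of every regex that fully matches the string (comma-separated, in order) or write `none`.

1 → match
2 → no match
3 → no match
4 → match

1, 4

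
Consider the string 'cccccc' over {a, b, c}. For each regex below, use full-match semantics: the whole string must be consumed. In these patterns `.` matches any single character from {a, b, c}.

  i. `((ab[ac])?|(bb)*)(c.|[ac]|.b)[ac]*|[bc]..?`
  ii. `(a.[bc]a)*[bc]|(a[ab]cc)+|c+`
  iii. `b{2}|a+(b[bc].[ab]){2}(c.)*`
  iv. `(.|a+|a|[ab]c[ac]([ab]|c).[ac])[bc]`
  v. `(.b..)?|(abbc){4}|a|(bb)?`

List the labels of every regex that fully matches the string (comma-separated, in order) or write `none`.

i, ii

i → match
ii → match
iii → no match
iv → no match
v → no match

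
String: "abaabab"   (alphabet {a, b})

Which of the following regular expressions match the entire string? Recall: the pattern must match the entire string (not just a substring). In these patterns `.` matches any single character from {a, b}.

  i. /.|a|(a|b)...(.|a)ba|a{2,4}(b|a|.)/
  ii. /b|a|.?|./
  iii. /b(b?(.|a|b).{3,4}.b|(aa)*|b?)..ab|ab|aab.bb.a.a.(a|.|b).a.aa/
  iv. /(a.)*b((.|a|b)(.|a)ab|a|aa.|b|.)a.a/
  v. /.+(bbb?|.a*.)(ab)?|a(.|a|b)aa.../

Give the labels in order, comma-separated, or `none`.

v

i → no match
ii → no match
iii → no match
iv → no match — must end with "a"
v → match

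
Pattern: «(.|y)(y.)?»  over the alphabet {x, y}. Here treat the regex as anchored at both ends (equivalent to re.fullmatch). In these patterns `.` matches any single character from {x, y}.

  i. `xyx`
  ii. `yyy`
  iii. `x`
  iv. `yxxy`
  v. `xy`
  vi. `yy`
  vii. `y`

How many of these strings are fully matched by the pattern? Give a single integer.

4

i → match
ii → match
iii → match
iv → no match
v → no match
vi → no match
vii → match
Total matched: 4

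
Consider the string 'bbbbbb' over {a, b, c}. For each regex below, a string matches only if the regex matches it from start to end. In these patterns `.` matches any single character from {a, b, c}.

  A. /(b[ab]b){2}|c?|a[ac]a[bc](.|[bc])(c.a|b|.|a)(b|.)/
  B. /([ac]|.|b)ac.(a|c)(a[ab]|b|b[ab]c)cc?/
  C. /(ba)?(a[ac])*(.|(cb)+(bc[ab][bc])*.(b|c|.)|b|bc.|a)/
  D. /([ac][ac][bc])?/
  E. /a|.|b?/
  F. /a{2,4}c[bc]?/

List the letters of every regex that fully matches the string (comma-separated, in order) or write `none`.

A → match
B → no match
C → no match
D → no match
E → no match
F → no match — must start with 'a'

A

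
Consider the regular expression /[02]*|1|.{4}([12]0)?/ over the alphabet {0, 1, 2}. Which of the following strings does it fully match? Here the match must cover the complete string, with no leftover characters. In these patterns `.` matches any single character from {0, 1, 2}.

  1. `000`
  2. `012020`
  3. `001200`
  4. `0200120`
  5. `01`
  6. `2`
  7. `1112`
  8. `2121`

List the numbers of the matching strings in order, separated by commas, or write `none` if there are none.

1 → match
2 → match
3 → no match
4 → no match
5 → no match
6 → match
7 → match
8 → match

1, 2, 6, 7, 8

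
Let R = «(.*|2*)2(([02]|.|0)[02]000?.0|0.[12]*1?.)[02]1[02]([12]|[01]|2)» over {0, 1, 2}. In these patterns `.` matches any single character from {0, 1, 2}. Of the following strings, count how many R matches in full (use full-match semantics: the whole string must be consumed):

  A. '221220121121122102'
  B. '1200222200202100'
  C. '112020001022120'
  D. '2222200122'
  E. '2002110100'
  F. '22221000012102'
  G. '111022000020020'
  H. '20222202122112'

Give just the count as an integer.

3

A → match
B → match
C → no match
D. '2222200122' → no match
E. '2002110100' → match
F → no match
G → no match
H → no match
Total matched: 3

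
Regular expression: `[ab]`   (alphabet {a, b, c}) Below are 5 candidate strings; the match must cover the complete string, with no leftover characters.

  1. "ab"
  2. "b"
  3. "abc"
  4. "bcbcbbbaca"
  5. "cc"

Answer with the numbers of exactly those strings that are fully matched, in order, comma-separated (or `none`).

1 → no match
2 → match
3 → no match
4 → no match
5 → no match

2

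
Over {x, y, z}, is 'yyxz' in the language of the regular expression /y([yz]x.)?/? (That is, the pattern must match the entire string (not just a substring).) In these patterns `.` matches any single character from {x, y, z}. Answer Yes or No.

Yes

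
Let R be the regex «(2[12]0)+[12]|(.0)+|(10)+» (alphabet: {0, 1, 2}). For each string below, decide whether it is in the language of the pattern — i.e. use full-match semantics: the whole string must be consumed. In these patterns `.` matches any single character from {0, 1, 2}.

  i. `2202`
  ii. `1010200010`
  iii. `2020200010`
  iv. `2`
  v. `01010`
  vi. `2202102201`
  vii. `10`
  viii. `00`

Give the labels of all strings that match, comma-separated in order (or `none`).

i, ii, iii, vi, vii, viii

i → match
ii → match
iii → match
iv → no match
v → no match
vi → match
vii → match
viii → match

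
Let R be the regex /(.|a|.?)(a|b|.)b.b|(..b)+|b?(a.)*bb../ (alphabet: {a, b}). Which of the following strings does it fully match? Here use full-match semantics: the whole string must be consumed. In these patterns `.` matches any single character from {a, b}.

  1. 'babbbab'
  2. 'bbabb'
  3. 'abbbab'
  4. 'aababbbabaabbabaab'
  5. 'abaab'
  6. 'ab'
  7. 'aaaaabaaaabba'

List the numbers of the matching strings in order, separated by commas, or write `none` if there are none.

1. 'babbbab' → match
2. 'bbabb' → no match
3. 'abbbab' → match
4 → match
5. 'abaab' → no match
6. 'ab' → no match
7 → no match

1, 3, 4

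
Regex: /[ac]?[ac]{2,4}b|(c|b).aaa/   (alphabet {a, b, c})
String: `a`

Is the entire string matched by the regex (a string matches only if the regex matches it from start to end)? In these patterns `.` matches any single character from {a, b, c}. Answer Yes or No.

No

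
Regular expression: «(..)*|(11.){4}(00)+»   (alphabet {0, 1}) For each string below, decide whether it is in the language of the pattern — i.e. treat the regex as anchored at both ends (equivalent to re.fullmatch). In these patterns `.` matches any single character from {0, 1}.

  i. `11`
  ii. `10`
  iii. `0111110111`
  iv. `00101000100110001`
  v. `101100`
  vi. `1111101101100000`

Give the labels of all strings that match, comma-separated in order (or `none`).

i, ii, iii, v, vi

i → match
ii → match
iii → match
iv → no match
v → match
vi → match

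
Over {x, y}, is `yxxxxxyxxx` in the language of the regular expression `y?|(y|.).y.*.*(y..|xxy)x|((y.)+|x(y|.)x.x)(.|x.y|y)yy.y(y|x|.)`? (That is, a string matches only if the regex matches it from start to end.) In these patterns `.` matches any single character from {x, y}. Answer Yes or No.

No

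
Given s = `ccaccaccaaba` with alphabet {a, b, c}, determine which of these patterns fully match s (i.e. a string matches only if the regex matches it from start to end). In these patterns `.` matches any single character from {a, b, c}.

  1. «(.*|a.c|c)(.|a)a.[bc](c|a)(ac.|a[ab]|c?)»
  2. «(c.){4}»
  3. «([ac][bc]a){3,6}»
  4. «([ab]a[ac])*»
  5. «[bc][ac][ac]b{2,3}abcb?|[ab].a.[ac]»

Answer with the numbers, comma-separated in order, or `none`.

1 → match
2 → no match
3 → match
4 → no match
5 → no match

1, 3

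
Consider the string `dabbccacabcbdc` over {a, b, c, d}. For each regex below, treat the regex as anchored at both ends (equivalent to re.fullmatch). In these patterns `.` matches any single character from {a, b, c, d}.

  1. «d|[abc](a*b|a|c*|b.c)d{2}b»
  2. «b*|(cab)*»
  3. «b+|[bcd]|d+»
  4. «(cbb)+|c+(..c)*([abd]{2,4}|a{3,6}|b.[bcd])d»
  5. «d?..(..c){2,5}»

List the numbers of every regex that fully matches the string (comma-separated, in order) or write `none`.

5

1 → no match
2 → no match
3 → no match
4 → no match
5 → match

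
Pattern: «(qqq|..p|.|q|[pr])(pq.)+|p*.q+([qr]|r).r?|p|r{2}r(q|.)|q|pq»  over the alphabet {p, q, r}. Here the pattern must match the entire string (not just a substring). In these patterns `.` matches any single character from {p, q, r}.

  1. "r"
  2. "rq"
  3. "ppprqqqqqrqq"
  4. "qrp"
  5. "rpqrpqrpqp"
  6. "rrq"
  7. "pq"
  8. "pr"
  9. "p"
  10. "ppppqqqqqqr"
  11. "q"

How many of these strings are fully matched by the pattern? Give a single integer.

1 → no match
2 → no match
3 → no match
4 → no match
5 → match
6 → no match
7 → match
8 → no match
9 → match
10 → match
11 → match
Total matched: 5

5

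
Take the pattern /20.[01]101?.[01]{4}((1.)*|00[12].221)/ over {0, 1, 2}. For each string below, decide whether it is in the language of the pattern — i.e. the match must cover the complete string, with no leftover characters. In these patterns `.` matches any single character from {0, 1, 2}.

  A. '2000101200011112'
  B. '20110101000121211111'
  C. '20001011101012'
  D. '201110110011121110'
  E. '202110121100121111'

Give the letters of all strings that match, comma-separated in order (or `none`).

A → match
B → no match
C → match
D → match
E → match

A, C, D, E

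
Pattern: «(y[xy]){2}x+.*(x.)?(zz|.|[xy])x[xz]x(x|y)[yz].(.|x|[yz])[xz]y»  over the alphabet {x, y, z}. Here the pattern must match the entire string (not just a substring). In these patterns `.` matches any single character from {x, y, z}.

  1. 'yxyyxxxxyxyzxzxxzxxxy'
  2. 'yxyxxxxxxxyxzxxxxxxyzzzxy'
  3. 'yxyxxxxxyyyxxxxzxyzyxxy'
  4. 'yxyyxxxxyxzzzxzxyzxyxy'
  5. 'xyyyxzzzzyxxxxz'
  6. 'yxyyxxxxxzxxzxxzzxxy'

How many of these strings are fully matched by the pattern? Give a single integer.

5

1 → match
2 → match
3 → match
4 → match
5 → no match — must start with 'y'
6 → match
Total matched: 5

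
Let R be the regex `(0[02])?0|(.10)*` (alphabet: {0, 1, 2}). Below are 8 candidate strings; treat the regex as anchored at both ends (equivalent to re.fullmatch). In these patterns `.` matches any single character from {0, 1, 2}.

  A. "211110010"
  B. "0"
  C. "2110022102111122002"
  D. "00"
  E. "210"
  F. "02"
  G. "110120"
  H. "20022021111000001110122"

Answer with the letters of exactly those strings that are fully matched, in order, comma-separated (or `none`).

A → no match
B → match
C → no match
D → no match
E → match
F → no match
G → no match
H → no match

B, E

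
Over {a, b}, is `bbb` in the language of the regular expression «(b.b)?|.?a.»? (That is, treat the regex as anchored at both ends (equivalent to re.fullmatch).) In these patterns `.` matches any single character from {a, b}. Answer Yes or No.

Yes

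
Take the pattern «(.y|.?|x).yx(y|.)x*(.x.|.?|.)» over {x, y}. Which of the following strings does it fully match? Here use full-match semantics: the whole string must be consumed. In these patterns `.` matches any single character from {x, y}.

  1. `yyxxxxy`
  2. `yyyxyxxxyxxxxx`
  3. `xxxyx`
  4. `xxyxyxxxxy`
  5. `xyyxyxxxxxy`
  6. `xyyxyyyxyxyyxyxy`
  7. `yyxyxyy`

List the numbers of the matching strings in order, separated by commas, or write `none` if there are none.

1 → match
2 → no match
3 → no match
4 → match
5 → match
6 → no match
7 → match

1, 4, 5, 7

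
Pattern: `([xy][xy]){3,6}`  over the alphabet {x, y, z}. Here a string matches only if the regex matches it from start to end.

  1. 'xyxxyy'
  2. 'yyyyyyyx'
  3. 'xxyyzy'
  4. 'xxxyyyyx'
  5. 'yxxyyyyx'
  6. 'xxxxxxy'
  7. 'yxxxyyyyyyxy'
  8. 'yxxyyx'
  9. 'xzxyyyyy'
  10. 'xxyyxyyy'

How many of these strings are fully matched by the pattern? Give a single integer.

7

1 → match
2 → match
3 → no match
4 → match
5 → match
6 → no match
7 → match
8 → match
9 → no match
10 → match
Total matched: 7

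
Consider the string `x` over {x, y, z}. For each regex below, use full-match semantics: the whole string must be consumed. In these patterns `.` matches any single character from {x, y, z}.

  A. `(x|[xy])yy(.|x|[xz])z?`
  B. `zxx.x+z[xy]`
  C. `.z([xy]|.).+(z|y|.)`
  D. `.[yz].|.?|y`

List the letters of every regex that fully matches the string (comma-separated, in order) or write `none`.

A → no match
B → no match — must start with `zxx`
C → no match
D → match

D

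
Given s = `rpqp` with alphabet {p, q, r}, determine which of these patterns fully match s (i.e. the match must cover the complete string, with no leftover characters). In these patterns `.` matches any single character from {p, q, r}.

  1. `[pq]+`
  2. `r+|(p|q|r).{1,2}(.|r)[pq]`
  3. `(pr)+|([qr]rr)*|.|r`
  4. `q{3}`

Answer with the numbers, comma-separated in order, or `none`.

1 → no match
2 → match
3 → no match
4 → no match — must start with `q`

2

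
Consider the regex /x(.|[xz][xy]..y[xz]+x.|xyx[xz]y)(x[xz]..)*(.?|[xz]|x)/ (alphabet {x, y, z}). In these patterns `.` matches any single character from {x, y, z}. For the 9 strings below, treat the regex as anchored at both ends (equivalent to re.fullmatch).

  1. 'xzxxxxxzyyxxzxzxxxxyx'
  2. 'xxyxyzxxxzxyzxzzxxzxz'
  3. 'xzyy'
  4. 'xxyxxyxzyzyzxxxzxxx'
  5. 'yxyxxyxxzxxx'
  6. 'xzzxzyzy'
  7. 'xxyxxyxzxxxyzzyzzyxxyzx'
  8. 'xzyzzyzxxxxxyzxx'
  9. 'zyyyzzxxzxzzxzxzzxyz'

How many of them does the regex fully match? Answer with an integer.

1 → no match
2 → no match
3 → no match
4 → no match
5 → no match — must start with 'x'
6 → no match
7 → no match
8 → no match
9 → no match — must start with 'x'
Total matched: 0

0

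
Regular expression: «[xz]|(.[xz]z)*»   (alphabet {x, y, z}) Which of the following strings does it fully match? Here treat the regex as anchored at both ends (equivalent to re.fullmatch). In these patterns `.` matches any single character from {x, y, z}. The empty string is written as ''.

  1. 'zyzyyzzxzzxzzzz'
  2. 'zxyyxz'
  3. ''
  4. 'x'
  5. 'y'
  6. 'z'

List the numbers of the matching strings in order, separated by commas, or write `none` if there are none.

3, 4, 6

1 → no match
2 → no match
3 → match
4 → match
5 → no match
6 → match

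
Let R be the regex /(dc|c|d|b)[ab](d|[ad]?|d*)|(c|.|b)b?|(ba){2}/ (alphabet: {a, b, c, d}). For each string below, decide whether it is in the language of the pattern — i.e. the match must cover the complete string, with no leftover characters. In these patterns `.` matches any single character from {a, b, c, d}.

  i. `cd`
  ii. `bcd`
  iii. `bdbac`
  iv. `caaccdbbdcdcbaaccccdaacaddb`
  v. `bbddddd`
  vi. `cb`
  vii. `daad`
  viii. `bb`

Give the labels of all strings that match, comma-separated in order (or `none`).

v, vi, viii

i → no match
ii → no match
iii → no match
iv → no match
v → match
vi → match
vii → no match
viii → match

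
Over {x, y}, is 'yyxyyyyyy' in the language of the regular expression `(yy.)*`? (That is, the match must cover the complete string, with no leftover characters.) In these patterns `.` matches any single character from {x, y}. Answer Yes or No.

Yes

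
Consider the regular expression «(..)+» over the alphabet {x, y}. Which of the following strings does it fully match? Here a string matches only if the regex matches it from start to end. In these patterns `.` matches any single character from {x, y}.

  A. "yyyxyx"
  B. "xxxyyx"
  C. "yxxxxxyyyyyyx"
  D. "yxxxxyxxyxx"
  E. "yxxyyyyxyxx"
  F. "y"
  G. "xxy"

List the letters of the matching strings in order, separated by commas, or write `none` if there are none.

A, B

A → match
B → match
C → no match
D → no match
E → no match
F → no match
G → no match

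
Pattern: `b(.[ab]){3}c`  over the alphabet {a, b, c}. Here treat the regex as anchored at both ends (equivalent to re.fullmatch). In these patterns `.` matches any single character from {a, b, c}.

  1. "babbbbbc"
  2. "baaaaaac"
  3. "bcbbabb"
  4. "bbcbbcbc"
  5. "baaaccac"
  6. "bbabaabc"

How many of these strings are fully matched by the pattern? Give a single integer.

1 → match
2 → match
3 → no match — must end with "c"
4 → no match
5 → no match
6 → match
Total matched: 3

3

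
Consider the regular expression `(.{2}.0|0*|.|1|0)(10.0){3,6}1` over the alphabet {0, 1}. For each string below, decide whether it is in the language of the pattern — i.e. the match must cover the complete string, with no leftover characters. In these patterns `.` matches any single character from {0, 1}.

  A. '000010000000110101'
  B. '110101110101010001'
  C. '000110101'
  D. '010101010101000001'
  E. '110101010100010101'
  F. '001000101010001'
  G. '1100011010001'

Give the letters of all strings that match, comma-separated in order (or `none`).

E, F

A → no match
B → no match
C → no match
D → no match
E → match
F → match
G → no match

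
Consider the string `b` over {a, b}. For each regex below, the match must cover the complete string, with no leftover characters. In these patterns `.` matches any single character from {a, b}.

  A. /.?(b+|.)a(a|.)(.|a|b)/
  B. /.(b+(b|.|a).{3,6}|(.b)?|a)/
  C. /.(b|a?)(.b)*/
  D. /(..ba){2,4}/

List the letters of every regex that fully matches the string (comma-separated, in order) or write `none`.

B, C

A → no match
B → match
C → match
D → no match — must end with `ba`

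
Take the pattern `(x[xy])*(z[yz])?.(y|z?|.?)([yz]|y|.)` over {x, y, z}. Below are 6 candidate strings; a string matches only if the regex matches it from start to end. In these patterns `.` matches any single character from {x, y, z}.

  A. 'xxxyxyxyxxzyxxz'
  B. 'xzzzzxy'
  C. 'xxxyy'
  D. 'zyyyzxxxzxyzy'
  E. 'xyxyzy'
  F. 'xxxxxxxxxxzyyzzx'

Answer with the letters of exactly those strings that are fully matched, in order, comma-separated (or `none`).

A → match
B. 'xzzzzxy' → no match
C. 'xxxyy' → match
D → no match
E. 'xyxyzy' → match
F → no match

A, C, E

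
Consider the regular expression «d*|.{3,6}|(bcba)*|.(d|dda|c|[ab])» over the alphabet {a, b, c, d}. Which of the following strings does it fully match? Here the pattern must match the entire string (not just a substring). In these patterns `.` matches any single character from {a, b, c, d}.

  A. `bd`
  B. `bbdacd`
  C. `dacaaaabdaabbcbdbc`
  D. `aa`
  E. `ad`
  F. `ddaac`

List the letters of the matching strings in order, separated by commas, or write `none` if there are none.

A, B, D, E, F

A → match
B → match
C → no match
D → match
E → match
F → match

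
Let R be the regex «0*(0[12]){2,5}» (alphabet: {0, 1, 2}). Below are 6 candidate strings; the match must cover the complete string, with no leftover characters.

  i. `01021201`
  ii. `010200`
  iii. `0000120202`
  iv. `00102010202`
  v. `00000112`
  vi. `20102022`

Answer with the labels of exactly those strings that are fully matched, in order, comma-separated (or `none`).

i → no match
ii → no match
iii → no match
iv → match
v → no match
vi → no match

iv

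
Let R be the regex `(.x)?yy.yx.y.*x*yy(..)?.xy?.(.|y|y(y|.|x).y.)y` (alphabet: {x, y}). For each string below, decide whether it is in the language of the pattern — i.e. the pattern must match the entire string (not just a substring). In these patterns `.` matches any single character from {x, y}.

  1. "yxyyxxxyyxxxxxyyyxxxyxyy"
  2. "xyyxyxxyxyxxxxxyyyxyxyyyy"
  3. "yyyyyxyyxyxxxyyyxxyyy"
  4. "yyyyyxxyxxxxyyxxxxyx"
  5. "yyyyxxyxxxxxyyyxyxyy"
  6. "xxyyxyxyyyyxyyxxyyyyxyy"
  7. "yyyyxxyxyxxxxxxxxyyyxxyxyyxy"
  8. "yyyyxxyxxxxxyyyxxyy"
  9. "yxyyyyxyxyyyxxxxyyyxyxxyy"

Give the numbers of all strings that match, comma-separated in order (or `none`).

1 → no match
2 → no match
3 → no match
4 → no match — must end with "y"
5 → match
6 → no match
7 → match
8 → match
9 → no match

5, 7, 8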